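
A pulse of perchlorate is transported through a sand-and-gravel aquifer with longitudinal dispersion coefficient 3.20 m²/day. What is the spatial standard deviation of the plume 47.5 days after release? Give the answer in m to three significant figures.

Dispersive spreading gives a Gaussian with σ² = 2Dt; advection only shifts the center.
σ = √(2 × 3.20 × 47.5) = 17.4 m.

17.4 m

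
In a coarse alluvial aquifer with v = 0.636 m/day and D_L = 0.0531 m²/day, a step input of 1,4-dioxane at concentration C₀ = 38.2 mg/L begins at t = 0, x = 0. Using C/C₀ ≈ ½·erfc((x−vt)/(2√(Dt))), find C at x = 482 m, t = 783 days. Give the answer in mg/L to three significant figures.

For a continuous step input, C/C₀ ≈ ½·erfc((x−vt)/(2√(Dt))).
vt = 0.636 × 783 = 497.988 m and 2√(Dt) = 2√(0.0531 × 783) = 12.90 m.
Argument (x−vt)/(2√(Dt)) = (482 − 497.988)/12.90 = -1.239; ½·erfc(-1.239) = 0.9601.
C = 38.2 × 0.9601 = 36.7 mg/L.

36.7 mg/L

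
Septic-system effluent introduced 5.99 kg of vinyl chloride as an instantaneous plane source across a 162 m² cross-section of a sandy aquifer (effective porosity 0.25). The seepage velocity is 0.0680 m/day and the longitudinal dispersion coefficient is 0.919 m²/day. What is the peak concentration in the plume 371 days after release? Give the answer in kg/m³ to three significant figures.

0.00226 kg/m³

The peak of an instantaneous 1D plume sits at x = vt; there the Gaussian factor is 1 and C_max = M/(n_e·A·√(4πDt)), where n_e·A is the pore area the mass is dissolved in.
√(4πDt) = √(4π × 0.919 × 371) = 65.46 m, so C_max = 5.99/(0.25 × 162 × 65.46) = 0.00226 kg/m³.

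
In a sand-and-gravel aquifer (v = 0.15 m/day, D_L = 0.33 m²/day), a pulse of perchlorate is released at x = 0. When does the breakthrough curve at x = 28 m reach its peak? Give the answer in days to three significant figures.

173 days

For the 1D instantaneous-source solution, setting ∂C/∂t = 0 at fixed x gives v²t² + 2Dt − x² = 0, so t = (√(D² + v²x²) − D)/v².
√(D² + v²x²) = √(0.33² + 0.15² × 28²) = 4.213; v² = 0.0225.
t = (4.213 − 0.33)/0.0225 = 173 days (vs. the pure-advection estimate x/v = 187 d).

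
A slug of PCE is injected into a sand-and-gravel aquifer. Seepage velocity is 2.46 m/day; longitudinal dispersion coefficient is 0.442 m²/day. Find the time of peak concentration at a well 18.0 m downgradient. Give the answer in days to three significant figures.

7.24 days

For the 1D instantaneous-source solution, setting ∂C/∂t = 0 at fixed x gives v²t² + 2Dt − x² = 0, so t = (√(D² + v²x²) − D)/v².
√(D² + v²x²) = √(0.442² + 2.46² × 18.0²) = 44.28; v² = 6.0516.
t = (44.28 − 0.442)/6.0516 = 7.24 days (vs. the pure-advection estimate x/v = 7.32 d).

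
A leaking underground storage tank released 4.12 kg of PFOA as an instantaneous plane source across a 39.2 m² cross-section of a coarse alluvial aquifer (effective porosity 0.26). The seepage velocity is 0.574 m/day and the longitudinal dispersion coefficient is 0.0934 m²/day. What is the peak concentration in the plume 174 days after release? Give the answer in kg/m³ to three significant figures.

0.0283 kg/m³

The peak of an instantaneous 1D plume sits at x = vt; there the Gaussian factor is 1 and C_max = M/(n_e·A·√(4πDt)), where n_e·A is the pore area the mass is dissolved in.
√(4πDt) = √(4π × 0.0934 × 174) = 14.29 m, so C_max = 4.12/(0.26 × 39.2 × 14.29) = 0.0283 kg/m³.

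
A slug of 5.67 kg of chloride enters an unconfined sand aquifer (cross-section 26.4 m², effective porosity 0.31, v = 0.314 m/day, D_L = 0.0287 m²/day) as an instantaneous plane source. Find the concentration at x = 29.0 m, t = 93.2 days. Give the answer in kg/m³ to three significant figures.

For an instantaneous plane source, C(x,t) = M/(n_e·A·√(4πDt)) · exp(−(x−vt)²/(4Dt)), with n_e·A the pore (flow) area.
Plume center vt = 0.314 × 93.2 = 29.2648 m, so the well at 29.0 m is 0.2648 m upgradient of the peak.
√(4πDt) = 5.798 m, giving peak height M/(n_e·A·√(4πDt)) = 5.67/(0.31 × 26.4 × 5.798) = 0.1195 kg/m³.
(x−vt)²/(4Dt) = (-0.2648)²/(4 × 0.0287 × 93.2) = 0.006554; exp(−0.006554) = 0.9935.
C = 0.1195 × 0.9935 = 0.119 kg/m³.

0.119 kg/m³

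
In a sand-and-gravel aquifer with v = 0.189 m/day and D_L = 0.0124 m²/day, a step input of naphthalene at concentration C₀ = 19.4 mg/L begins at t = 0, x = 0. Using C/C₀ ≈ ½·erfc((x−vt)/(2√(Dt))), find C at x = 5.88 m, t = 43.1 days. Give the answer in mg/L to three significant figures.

19.1 mg/L

For a continuous step input, C/C₀ ≈ ½·erfc((x−vt)/(2√(Dt))).
vt = 0.189 × 43.1 = 8.1459 m and 2√(Dt) = 2√(0.0124 × 43.1) = 1.462 m.
Argument (x−vt)/(2√(Dt)) = (5.88 − 8.1459)/1.462 = -1.550; ½·erfc(-1.550) = 0.9858.
C = 19.4 × 0.9858 = 19.1 mg/L.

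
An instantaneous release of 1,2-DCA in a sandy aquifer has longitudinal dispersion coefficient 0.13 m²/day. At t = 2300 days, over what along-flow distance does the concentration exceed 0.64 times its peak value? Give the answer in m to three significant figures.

46.2 m

The plume is Gaussian with σ = √(2Dt) = √(2 × 0.13 × 2300) = 24.45 m.
C/C_peak = exp(−Δx²/(2σ²)) = 0.64 ⇒ Δx = σ·√(−2 ln 0.64) = 24.45 × 0.9448 = 23.10 m.
Width = 2Δx = 46.2 m.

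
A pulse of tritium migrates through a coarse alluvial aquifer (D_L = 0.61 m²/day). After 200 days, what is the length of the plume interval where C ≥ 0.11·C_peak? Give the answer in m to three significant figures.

The plume is Gaussian with σ = √(2Dt) = √(2 × 0.61 × 200) = 15.62 m.
C/C_peak = exp(−Δx²/(2σ²)) = 0.11 ⇒ Δx = σ·√(−2 ln 0.11) = 15.62 × 2.101 = 32.82 m.
Width = 2Δx = 65.6 m.

65.6 m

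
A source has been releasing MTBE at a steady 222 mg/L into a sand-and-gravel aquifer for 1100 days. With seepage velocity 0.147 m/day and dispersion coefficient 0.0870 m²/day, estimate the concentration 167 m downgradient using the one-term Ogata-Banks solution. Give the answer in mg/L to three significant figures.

77.9 mg/L

For a continuous step input, C/C₀ ≈ ½·erfc((x−vt)/(2√(Dt))).
vt = 0.147 × 1100 = 161.7 m and 2√(Dt) = 2√(0.0870 × 1100) = 19.57 m.
Argument (x−vt)/(2√(Dt)) = (167 − 161.7)/19.57 = 0.2708; ½·erfc(0.2708) = 0.3509.
C = 222 × 0.3509 = 77.9 mg/L.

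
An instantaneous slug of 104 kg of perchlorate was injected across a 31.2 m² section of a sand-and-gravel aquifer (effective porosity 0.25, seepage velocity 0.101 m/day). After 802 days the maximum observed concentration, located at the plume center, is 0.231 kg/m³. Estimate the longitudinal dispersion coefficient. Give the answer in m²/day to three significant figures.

At the plume center C_max = M/(n_e·A·√(4πDt)), so D = M²/(4πt·(n_e·A·C_max)²).
n_e·A·C_max = 0.25 × 31.2 × 0.231 = 1.802 kg/m.
D = 104²/(4π × 802 × 1.802²) = 0.331 m²/day.

0.331 m²/day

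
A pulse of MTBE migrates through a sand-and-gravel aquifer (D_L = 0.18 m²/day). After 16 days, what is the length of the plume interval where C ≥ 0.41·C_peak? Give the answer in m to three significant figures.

The plume is Gaussian with σ = √(2Dt) = √(2 × 0.18 × 16) = 2.400 m.
C/C_peak = exp(−Δx²/(2σ²)) = 0.41 ⇒ Δx = σ·√(−2 ln 0.41) = 2.400 × 1.335 = 3.204 m.
Width = 2Δx = 6.41 m.

6.41 m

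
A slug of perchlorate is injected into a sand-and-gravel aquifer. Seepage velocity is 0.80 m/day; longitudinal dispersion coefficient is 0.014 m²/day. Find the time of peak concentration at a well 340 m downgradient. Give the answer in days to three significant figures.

425 days

For the 1D instantaneous-source solution, setting ∂C/∂t = 0 at fixed x gives v²t² + 2Dt − x² = 0, so t = (√(D² + v²x²) − D)/v².
√(D² + v²x²) = √(0.014² + 0.80² × 340²) = 272.0; v² = 0.64.
t = (272.0 − 0.014)/0.64 = 425 days (vs. the pure-advection estimate x/v = 425 d).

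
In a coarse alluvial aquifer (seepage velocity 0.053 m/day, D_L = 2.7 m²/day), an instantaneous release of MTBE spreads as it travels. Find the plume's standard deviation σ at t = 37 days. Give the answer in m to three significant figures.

Dispersive spreading gives a Gaussian with σ² = 2Dt; advection only shifts the center.
σ = √(2 × 2.7 × 37) = 14.1 m.

14.1 m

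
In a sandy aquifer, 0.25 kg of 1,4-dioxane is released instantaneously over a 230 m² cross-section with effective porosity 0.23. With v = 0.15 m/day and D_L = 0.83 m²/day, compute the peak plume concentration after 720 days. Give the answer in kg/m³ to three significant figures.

The peak of an instantaneous 1D plume sits at x = vt; there the Gaussian factor is 1 and C_max = M/(n_e·A·√(4πDt)), where n_e·A is the pore area the mass is dissolved in.
√(4πDt) = √(4π × 0.83 × 720) = 86.66 m, so C_max = 0.25/(0.23 × 230 × 86.66) = 5.45e-05 kg/m³.

5.45e-05 kg/m³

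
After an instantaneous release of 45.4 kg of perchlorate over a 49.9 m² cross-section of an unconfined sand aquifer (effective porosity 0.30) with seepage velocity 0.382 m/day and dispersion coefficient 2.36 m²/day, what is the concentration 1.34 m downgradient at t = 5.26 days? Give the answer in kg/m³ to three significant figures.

0.241 kg/m³

For an instantaneous plane source, C(x,t) = M/(n_e·A·√(4πDt)) · exp(−(x−vt)²/(4Dt)), with n_e·A the pore (flow) area.
Plume center vt = 0.382 × 5.26 = 2.00932 m, so the well at 1.34 m is 0.66932 m upgradient of the peak.
√(4πDt) = 12.49 m, giving peak height M/(n_e·A·√(4πDt)) = 45.4/(0.30 × 49.9 × 12.49) = 0.2428 kg/m³.
(x−vt)²/(4Dt) = (-0.66932)²/(4 × 2.36 × 5.26) = 0.009022; exp(−0.009022) = 0.9910.
C = 0.2428 × 0.9910 = 0.241 kg/m³.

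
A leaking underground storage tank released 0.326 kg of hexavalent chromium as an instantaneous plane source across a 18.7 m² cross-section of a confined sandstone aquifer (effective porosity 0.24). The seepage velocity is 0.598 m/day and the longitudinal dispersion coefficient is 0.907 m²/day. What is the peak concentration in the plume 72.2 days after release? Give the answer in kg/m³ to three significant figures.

The peak of an instantaneous 1D plume sits at x = vt; there the Gaussian factor is 1 and C_max = M/(n_e·A·√(4πDt)), where n_e·A is the pore area the mass is dissolved in.
√(4πDt) = √(4π × 0.907 × 72.2) = 28.69 m, so C_max = 0.326/(0.24 × 18.7 × 28.69) = 0.00253 kg/m³.

0.00253 kg/m³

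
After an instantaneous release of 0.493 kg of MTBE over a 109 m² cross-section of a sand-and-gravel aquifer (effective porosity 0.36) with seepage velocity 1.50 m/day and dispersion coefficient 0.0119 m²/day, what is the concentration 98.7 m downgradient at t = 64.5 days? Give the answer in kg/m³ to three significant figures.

0.00117 kg/m³

For an instantaneous plane source, C(x,t) = M/(n_e·A·√(4πDt)) · exp(−(x−vt)²/(4Dt)), with n_e·A the pore (flow) area.
Plume center vt = 1.50 × 64.5 = 96.75 m, so the well at 98.7 m is 1.95 m downgradient of the peak.
√(4πDt) = 3.106 m, giving peak height M/(n_e·A·√(4πDt)) = 0.493/(0.36 × 109 × 3.106) = 0.004045 kg/m³.
(x−vt)²/(4Dt) = (1.95)²/(4 × 0.0119 × 64.5) = 1.239; exp(−1.239) = 0.2897.
C = 0.004045 × 0.2897 = 0.00117 kg/m³.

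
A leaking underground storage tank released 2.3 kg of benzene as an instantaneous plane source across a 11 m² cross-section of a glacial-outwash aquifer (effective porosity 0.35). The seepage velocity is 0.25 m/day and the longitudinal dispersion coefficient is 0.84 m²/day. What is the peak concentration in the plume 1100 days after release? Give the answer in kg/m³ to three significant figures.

0.00554 kg/m³

The peak of an instantaneous 1D plume sits at x = vt; there the Gaussian factor is 1 and C_max = M/(n_e·A·√(4πDt)), where n_e·A is the pore area the mass is dissolved in.
√(4πDt) = √(4π × 0.84 × 1100) = 107.8 m, so C_max = 2.3/(0.35 × 11 × 107.8) = 0.00554 kg/m³.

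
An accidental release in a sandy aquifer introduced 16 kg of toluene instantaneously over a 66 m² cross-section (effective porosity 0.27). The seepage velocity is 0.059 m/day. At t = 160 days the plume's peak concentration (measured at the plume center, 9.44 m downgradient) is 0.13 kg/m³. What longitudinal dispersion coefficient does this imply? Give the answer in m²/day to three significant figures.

At the plume center C_max = M/(n_e·A·√(4πDt)), so D = M²/(4πt·(n_e·A·C_max)²).
n_e·A·C_max = 0.27 × 66 × 0.13 = 2.317 kg/m.
D = 16²/(4π × 160 × 2.317²) = 0.0237 m²/day.

0.0237 m²/day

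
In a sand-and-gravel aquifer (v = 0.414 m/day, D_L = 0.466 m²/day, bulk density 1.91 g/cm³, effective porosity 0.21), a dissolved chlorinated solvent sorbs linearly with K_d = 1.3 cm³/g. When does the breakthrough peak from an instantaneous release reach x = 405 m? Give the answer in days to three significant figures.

Retardation factor R = 1 + ρ_b·K_d/n = 1 + 1.91 × 1.3/0.21 = 12.82.
Sorption retards both mechanisms: v_R = v/R = 0.03229 m/day, D_R = D/R = 0.03635 m²/day.
Peak time from v_R²t² + 2D_R t − x² = 0: t = (√(D_R² + v_R²x²) − D_R)/v_R².
√(D_R² + v_R²x²) = √(0.03635² + 0.03229² × 405²) = 13.08; v_R² = 0.001043.
t = (13.08 − 0.03635)/0.001043 = 12500 days.

12500 days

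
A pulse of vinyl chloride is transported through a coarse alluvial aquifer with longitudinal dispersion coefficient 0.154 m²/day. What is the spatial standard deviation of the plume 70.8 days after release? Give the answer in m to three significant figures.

Dispersive spreading gives a Gaussian with σ² = 2Dt; advection only shifts the center.
σ = √(2 × 0.154 × 70.8) = 4.67 m.

4.67 m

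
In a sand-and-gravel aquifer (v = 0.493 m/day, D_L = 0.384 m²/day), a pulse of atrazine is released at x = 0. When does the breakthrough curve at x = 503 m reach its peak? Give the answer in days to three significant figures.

1020 days

For the 1D instantaneous-source solution, setting ∂C/∂t = 0 at fixed x gives v²t² + 2Dt − x² = 0, so t = (√(D² + v²x²) − D)/v².
√(D² + v²x²) = √(0.384² + 0.493² × 503²) = 248.0; v² = 0.243049.
t = (248.0 − 0.384)/0.243049 = 1020 days (vs. the pure-advection estimate x/v = 1020 d).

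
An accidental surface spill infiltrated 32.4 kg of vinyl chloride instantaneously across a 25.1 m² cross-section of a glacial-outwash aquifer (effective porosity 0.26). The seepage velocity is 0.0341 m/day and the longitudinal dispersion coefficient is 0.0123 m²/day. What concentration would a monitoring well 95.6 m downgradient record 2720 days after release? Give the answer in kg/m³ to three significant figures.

For an instantaneous plane source, C(x,t) = M/(n_e·A·√(4πDt)) · exp(−(x−vt)²/(4Dt)), with n_e·A the pore (flow) area.
Plume center vt = 0.0341 × 2720 = 92.752 m, so the well at 95.6 m is 2.848 m downgradient of the peak.
√(4πDt) = 20.50 m, giving peak height M/(n_e·A·√(4πDt)) = 32.4/(0.26 × 25.1 × 20.50) = 0.2422 kg/m³.
(x−vt)²/(4Dt) = (2.848)²/(4 × 0.0123 × 2720) = 0.06061; exp(−0.06061) = 0.9412.
C = 0.2422 × 0.9412 = 0.228 kg/m³.

0.228 kg/m³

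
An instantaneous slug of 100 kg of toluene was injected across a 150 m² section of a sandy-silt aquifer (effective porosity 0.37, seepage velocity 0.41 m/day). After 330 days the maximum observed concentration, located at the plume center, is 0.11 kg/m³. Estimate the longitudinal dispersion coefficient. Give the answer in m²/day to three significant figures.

0.0647 m²/day

At the plume center C_max = M/(n_e·A·√(4πDt)), so D = M²/(4πt·(n_e·A·C_max)²).
n_e·A·C_max = 0.37 × 150 × 0.11 = 6.105 kg/m.
D = 100²/(4π × 330 × 6.105²) = 0.0647 m²/day.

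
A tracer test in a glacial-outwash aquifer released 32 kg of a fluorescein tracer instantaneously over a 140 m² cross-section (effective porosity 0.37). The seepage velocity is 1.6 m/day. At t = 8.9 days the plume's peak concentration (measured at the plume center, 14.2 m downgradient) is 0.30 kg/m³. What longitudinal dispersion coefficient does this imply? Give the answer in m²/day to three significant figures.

At the plume center C_max = M/(n_e·A·√(4πDt)), so D = M²/(4πt·(n_e·A·C_max)²).
n_e·A·C_max = 0.37 × 140 × 0.30 = 15.54 kg/m.
D = 32²/(4π × 8.9 × 15.54²) = 0.0379 m²/day.

0.0379 m²/day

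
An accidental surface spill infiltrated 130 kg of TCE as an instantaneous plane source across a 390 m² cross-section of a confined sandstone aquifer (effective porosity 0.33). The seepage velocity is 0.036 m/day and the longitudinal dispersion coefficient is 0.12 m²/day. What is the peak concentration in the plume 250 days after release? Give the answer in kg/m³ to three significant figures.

The peak of an instantaneous 1D plume sits at x = vt; there the Gaussian factor is 1 and C_max = M/(n_e·A·√(4πDt)), where n_e·A is the pore area the mass is dissolved in.
√(4πDt) = √(4π × 0.12 × 250) = 19.42 m, so C_max = 130/(0.33 × 390 × 19.42) = 0.0520 kg/m³.

0.0520 kg/m³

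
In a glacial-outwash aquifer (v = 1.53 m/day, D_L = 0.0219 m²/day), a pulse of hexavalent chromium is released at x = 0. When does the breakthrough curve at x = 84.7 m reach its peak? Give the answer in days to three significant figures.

55.4 days

For the 1D instantaneous-source solution, setting ∂C/∂t = 0 at fixed x gives v²t² + 2Dt − x² = 0, so t = (√(D² + v²x²) − D)/v².
√(D² + v²x²) = √(0.0219² + 1.53² × 84.7²) = 129.6; v² = 2.3409.
t = (129.6 − 0.0219)/2.3409 = 55.4 days (vs. the pure-advection estimate x/v = 55.4 d).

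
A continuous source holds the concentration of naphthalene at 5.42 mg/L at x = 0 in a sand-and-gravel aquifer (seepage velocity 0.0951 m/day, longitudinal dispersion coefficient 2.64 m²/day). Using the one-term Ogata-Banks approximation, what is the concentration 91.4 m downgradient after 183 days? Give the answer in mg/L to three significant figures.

For a continuous step input, C/C₀ ≈ ½·erfc((x−vt)/(2√(Dt))).
vt = 0.0951 × 183 = 17.4033 m and 2√(Dt) = 2√(2.64 × 183) = 43.96 m.
Argument (x−vt)/(2√(Dt)) = (91.4 − 17.4033)/43.96 = 1.683; ½·erfc(1.683) = 0.008653.
C = 5.42 × 0.008653 = 0.0469 mg/L.

0.0469 mg/L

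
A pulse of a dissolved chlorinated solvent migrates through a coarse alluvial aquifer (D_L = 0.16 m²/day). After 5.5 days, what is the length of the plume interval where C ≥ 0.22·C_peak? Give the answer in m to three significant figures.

The plume is Gaussian with σ = √(2Dt) = √(2 × 0.16 × 5.5) = 1.327 m.
C/C_peak = exp(−Δx²/(2σ²)) = 0.22 ⇒ Δx = σ·√(−2 ln 0.22) = 1.327 × 1.740 = 2.309 m.
Width = 2Δx = 4.62 m.

4.62 m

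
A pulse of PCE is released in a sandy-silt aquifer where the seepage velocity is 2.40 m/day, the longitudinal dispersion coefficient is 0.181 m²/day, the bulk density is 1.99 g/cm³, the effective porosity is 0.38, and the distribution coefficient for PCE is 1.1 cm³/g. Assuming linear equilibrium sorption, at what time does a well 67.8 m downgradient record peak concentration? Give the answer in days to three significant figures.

191 days

Retardation factor R = 1 + ρ_b·K_d/n = 1 + 1.99 × 1.1/0.38 = 6.761.
Sorption retards both mechanisms: v_R = v/R = 0.3550 m/day, D_R = D/R = 0.02677 m²/day.
Peak time from v_R²t² + 2D_R t − x² = 0: t = (√(D_R² + v_R²x²) − D_R)/v_R².
√(D_R² + v_R²x²) = √(0.02677² + 0.3550² × 67.8²) = 24.07; v_R² = 0.1260.
t = (24.07 − 0.02677)/0.1260 = 191 days.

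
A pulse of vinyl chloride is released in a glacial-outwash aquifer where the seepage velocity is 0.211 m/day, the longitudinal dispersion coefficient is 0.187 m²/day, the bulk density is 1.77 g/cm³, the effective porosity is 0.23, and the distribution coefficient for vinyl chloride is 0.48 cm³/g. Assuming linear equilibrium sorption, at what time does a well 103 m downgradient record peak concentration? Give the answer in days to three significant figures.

2270 days

Retardation factor R = 1 + ρ_b·K_d/n = 1 + 1.77 × 0.48/0.23 = 4.694.
Sorption retards both mechanisms: v_R = v/R = 0.04495 m/day, D_R = D/R = 0.03984 m²/day.
Peak time from v_R²t² + 2D_R t − x² = 0: t = (√(D_R² + v_R²x²) − D_R)/v_R².
√(D_R² + v_R²x²) = √(0.03984² + 0.04495² × 103²) = 4.630; v_R² = 0.002021.
t = (4.630 − 0.03984)/0.002021 = 2270 days.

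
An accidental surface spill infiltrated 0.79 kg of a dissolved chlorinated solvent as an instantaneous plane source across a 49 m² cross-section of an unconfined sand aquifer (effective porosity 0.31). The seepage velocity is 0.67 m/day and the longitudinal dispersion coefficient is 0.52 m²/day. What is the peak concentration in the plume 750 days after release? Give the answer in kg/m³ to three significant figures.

The peak of an instantaneous 1D plume sits at x = vt; there the Gaussian factor is 1 and C_max = M/(n_e·A·√(4πDt)), where n_e·A is the pore area the mass is dissolved in.
√(4πDt) = √(4π × 0.52 × 750) = 70.01 m, so C_max = 0.79/(0.31 × 49 × 70.01) = 0.000743 kg/m³.

0.000743 kg/m³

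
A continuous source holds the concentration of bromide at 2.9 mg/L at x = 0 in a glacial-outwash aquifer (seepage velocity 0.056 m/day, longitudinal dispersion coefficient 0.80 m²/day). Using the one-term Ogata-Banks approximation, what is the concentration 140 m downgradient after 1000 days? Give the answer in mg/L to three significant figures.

0.0518 mg/L

For a continuous step input, C/C₀ ≈ ½·erfc((x−vt)/(2√(Dt))).
vt = 0.056 × 1000 = 56 m and 2√(Dt) = 2√(0.80 × 1000) = 56.57 m.
Argument (x−vt)/(2√(Dt)) = (140 − 56)/56.57 = 1.485; ½·erfc(1.485) = 0.01786.
C = 2.9 × 0.01786 = 0.0518 mg/L.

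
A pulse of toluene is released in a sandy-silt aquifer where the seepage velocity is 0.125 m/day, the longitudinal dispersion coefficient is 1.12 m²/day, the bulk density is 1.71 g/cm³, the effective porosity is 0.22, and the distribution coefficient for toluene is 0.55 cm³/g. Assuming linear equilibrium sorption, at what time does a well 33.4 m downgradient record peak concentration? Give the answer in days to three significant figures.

1080 days

Retardation factor R = 1 + ρ_b·K_d/n = 1 + 1.71 × 0.55/0.22 = 5.275.
Sorption retards both mechanisms: v_R = v/R = 0.02370 m/day, D_R = D/R = 0.2123 m²/day.
Peak time from v_R²t² + 2D_R t − x² = 0: t = (√(D_R² + v_R²x²) − D_R)/v_R².
√(D_R² + v_R²x²) = √(0.2123² + 0.02370² × 33.4²) = 0.8196; v_R² = 0.0005617.
t = (0.8196 − 0.2123)/0.0005617 = 1080 days.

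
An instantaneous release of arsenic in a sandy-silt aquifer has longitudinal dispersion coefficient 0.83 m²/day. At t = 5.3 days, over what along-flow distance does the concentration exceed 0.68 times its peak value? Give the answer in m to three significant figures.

The plume is Gaussian with σ = √(2Dt) = √(2 × 0.83 × 5.3) = 2.966 m.
C/C_peak = exp(−Δx²/(2σ²)) = 0.68 ⇒ Δx = σ·√(−2 ln 0.68) = 2.966 × 0.8783 = 2.605 m.
Width = 2Δx = 5.21 m.

5.21 m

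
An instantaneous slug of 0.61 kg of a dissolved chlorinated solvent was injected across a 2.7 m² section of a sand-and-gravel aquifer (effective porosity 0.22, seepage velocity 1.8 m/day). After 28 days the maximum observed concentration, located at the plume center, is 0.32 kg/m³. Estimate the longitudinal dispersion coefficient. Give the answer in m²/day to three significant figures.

0.0293 m²/day

At the plume center C_max = M/(n_e·A·√(4πDt)), so D = M²/(4πt·(n_e·A·C_max)²).
n_e·A·C_max = 0.22 × 2.7 × 0.32 = 0.1901 kg/m.
D = 0.61²/(4π × 28 × 0.1901²) = 0.0293 m²/day.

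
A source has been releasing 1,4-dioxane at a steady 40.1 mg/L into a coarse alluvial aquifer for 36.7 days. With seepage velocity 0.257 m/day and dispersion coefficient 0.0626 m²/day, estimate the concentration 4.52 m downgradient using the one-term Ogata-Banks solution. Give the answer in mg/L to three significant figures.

For a continuous step input, C/C₀ ≈ ½·erfc((x−vt)/(2√(Dt))).
vt = 0.257 × 36.7 = 9.4319 m and 2√(Dt) = 2√(0.0626 × 36.7) = 3.031 m.
Argument (x−vt)/(2√(Dt)) = (4.52 − 9.4319)/3.031 = -1.621; ½·erfc(-1.621) = 0.9891.
C = 40.1 × 0.9891 = 39.7 mg/L.

39.7 mg/L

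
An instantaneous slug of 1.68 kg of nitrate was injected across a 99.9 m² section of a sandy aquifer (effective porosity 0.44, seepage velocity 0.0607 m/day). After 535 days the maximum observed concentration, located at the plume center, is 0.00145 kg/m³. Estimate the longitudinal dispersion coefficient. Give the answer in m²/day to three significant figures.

0.103 m²/day

At the plume center C_max = M/(n_e·A·√(4πDt)), so D = M²/(4πt·(n_e·A·C_max)²).
n_e·A·C_max = 0.44 × 99.9 × 0.00145 = 0.06374 kg/m.
D = 1.68²/(4π × 535 × 0.06374²) = 0.103 m²/day.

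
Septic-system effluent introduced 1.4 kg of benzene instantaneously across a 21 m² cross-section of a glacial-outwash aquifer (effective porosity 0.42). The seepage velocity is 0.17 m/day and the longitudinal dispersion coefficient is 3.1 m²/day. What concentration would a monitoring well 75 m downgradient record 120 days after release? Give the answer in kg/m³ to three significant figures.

For an instantaneous plane source, C(x,t) = M/(n_e·A·√(4πDt)) · exp(−(x−vt)²/(4Dt)), with n_e·A the pore (flow) area.
Plume center vt = 0.17 × 120 = 20.4 m, so the well at 75 m is 54.6 m downgradient of the peak.
√(4πDt) = 68.37 m, giving peak height M/(n_e·A·√(4πDt)) = 1.4/(0.42 × 21 × 68.37) = 0.002322 kg/m³.
(x−vt)²/(4Dt) = (54.6)²/(4 × 3.1 × 120) = 2.003; exp(−2.003) = 0.1349.
C = 0.002322 × 0.1349 = 0.000313 kg/m³.

0.000313 kg/m³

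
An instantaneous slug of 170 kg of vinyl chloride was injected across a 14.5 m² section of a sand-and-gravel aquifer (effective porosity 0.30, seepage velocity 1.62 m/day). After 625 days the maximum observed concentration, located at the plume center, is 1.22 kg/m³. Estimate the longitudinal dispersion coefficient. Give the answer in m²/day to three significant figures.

0.131 m²/day

At the plume center C_max = M/(n_e·A·√(4πDt)), so D = M²/(4πt·(n_e·A·C_max)²).
n_e·A·C_max = 0.30 × 14.5 × 1.22 = 5.307 kg/m.
D = 170²/(4π × 625 × 5.307²) = 0.131 m²/day.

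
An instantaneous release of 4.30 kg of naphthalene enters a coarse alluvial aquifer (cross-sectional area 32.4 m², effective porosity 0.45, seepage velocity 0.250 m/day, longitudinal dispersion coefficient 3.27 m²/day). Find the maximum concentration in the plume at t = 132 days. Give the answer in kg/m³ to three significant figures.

0.00400 kg/m³

The peak of an instantaneous 1D plume sits at x = vt; there the Gaussian factor is 1 and C_max = M/(n_e·A·√(4πDt)), where n_e·A is the pore area the mass is dissolved in.
√(4πDt) = √(4π × 3.27 × 132) = 73.65 m, so C_max = 4.30/(0.45 × 32.4 × 73.65) = 0.00400 kg/m³.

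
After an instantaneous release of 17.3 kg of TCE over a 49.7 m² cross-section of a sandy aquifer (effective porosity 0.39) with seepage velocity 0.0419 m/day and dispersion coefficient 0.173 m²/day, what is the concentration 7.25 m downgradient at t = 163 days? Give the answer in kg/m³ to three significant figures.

0.0473 kg/m³

For an instantaneous plane source, C(x,t) = M/(n_e·A·√(4πDt)) · exp(−(x−vt)²/(4Dt)), with n_e·A the pore (flow) area.
Plume center vt = 0.0419 × 163 = 6.8297 m, so the well at 7.25 m is 0.4203 m downgradient of the peak.
√(4πDt) = 18.82 m, giving peak height M/(n_e·A·√(4πDt)) = 17.3/(0.39 × 49.7 × 18.82) = 0.04742 kg/m³.
(x−vt)²/(4Dt) = (0.4203)²/(4 × 0.173 × 163) = 0.001566; exp(−0.001566) = 0.9984.
C = 0.04742 × 0.9984 = 0.0473 kg/m³.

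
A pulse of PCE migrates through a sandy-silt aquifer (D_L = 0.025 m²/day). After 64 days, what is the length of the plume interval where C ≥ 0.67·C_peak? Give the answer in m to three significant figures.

3.20 m

The plume is Gaussian with σ = √(2Dt) = √(2 × 0.025 × 64) = 1.789 m.
C/C_peak = exp(−Δx²/(2σ²)) = 0.67 ⇒ Δx = σ·√(−2 ln 0.67) = 1.789 × 0.8950 = 1.601 m.
Width = 2Δx = 3.20 m.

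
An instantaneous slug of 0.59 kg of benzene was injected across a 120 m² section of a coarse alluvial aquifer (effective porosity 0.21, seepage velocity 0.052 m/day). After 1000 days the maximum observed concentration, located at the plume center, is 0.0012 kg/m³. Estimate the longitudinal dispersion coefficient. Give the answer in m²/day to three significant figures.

At the plume center C_max = M/(n_e·A·√(4πDt)), so D = M²/(4πt·(n_e·A·C_max)²).
n_e·A·C_max = 0.21 × 120 × 0.0012 = 0.03024 kg/m.
D = 0.59²/(4π × 1000 × 0.03024²) = 0.0303 m²/day.

0.0303 m²/day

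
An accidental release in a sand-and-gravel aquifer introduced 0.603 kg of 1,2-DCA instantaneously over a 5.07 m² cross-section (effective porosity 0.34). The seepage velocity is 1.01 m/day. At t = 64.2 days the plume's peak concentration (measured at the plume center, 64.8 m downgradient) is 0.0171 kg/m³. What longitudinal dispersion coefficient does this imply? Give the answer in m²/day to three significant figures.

0.519 m²/day

At the plume center C_max = M/(n_e·A·√(4πDt)), so D = M²/(4πt·(n_e·A·C_max)²).
n_e·A·C_max = 0.34 × 5.07 × 0.0171 = 0.02948 kg/m.
D = 0.603²/(4π × 64.2 × 0.02948²) = 0.519 m²/day.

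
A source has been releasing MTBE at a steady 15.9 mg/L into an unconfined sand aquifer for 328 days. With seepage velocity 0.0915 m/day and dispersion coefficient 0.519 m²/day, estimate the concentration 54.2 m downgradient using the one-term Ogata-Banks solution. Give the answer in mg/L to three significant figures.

For a continuous step input, C/C₀ ≈ ½·erfc((x−vt)/(2√(Dt))).
vt = 0.0915 × 328 = 30.012 m and 2√(Dt) = 2√(0.519 × 328) = 26.09 m.
Argument (x−vt)/(2√(Dt)) = (54.2 − 30.012)/26.09 = 0.9271; ½·erfc(0.9271) = 0.09491.
C = 15.9 × 0.09491 = 1.51 mg/L.

1.51 mg/L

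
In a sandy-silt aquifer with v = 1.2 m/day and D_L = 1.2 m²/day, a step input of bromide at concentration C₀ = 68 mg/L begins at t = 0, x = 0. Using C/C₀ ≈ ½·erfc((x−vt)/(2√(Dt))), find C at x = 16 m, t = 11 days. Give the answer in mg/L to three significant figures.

For a continuous step input, C/C₀ ≈ ½·erfc((x−vt)/(2√(Dt))).
vt = 1.2 × 11 = 13.2 m and 2√(Dt) = 2√(1.2 × 11) = 7.266 m.
Argument (x−vt)/(2√(Dt)) = (16 − 13.2)/7.266 = 0.3854; ½·erfc(0.3854) = 0.2929.
C = 68 × 0.2929 = 19.9 mg/L.

19.9 mg/L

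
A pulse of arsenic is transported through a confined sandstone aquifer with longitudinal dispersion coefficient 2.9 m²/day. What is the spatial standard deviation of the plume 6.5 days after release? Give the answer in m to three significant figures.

6.14 m

Dispersive spreading gives a Gaussian with σ² = 2Dt; advection only shifts the center.
σ = √(2 × 2.9 × 6.5) = 6.14 m.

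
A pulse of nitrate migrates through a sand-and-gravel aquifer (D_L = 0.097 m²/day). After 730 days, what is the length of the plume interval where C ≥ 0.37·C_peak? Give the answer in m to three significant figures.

33.6 m

The plume is Gaussian with σ = √(2Dt) = √(2 × 0.097 × 730) = 11.90 m.
C/C_peak = exp(−Δx²/(2σ²)) = 0.37 ⇒ Δx = σ·√(−2 ln 0.37) = 11.90 × 1.410 = 16.78 m.
Width = 2Δx = 33.6 m.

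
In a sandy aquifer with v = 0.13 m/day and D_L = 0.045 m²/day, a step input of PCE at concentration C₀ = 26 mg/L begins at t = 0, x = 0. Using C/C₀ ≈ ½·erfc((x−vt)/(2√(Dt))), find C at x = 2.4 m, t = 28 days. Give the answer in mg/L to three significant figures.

20.3 mg/L

For a continuous step input, C/C₀ ≈ ½·erfc((x−vt)/(2√(Dt))).
vt = 0.13 × 28 = 3.64 m and 2√(Dt) = 2√(0.045 × 28) = 2.245 m.
Argument (x−vt)/(2√(Dt)) = (2.4 − 3.64)/2.245 = -0.5523; ½·erfc(-0.5523) = 0.7826.
C = 26 × 0.7826 = 20.3 mg/L.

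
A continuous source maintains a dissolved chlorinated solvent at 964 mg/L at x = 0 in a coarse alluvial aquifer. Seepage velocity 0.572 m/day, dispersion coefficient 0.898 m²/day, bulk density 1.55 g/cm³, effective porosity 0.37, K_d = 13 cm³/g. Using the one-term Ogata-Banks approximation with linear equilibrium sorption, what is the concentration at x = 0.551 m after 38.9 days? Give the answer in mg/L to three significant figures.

Retardation factor R = 1 + ρ_b·K_d/n = 1 + 1.55 × 13/0.37 = 55.46.
Sorption retards both mechanisms: v_R = v/R = 0.01031 m/day, D_R = D/R = 0.01619 m²/day.
v_R·t = 0.01031 × 38.9 = 0.401059 m; 2√(D_R t) = 1.587 m; argument = (0.551 − 0.401059)/1.587 = 0.09448.
C = C₀ × ½·erfc(0.09448) = 964 × 0.4469 = 431 mg/L.

431 mg/L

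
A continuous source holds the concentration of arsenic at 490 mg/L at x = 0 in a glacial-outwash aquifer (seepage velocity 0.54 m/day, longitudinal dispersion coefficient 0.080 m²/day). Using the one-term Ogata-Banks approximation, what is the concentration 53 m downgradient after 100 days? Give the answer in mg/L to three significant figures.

293 mg/L

For a continuous step input, C/C₀ ≈ ½·erfc((x−vt)/(2√(Dt))).
vt = 0.54 × 100 = 54 m and 2√(Dt) = 2√(0.080 × 100) = 5.657 m.
Argument (x−vt)/(2√(Dt)) = (53 − 54)/5.657 = -0.1768; ½·erfc(-0.1768) = 0.5987.
C = 490 × 0.5987 = 293 mg/L.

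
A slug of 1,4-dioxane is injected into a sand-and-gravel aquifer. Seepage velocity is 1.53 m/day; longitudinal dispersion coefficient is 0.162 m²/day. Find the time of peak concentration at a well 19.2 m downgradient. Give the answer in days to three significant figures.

12.5 days

For the 1D instantaneous-source solution, setting ∂C/∂t = 0 at fixed x gives v²t² + 2Dt − x² = 0, so t = (√(D² + v²x²) − D)/v².
√(D² + v²x²) = √(0.162² + 1.53² × 19.2²) = 29.38; v² = 2.3409.
t = (29.38 − 0.162)/2.3409 = 12.5 days (vs. the pure-advection estimate x/v = 12.5 d).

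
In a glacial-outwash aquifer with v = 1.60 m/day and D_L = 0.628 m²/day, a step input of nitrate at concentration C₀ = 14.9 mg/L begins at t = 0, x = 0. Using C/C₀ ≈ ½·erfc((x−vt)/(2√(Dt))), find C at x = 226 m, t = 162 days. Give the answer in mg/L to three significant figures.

14.8 mg/L

For a continuous step input, C/C₀ ≈ ½·erfc((x−vt)/(2√(Dt))).
vt = 1.60 × 162 = 259.2 m and 2√(Dt) = 2√(0.628 × 162) = 20.17 m.
Argument (x−vt)/(2√(Dt)) = (226 − 259.2)/20.17 = -1.646; ½·erfc(-1.646) = 0.9900.
C = 14.9 × 0.9900 = 14.8 mg/L.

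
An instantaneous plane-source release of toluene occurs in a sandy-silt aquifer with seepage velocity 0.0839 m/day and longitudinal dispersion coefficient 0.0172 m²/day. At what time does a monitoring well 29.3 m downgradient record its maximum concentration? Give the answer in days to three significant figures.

347 days

For the 1D instantaneous-source solution, setting ∂C/∂t = 0 at fixed x gives v²t² + 2Dt − x² = 0, so t = (√(D² + v²x²) − D)/v².
√(D² + v²x²) = √(0.0172² + 0.0839² × 29.3²) = 2.458; v² = 0.00703921.
t = (2.458 − 0.0172)/0.00703921 = 347 days (vs. the pure-advection estimate x/v = 349 d).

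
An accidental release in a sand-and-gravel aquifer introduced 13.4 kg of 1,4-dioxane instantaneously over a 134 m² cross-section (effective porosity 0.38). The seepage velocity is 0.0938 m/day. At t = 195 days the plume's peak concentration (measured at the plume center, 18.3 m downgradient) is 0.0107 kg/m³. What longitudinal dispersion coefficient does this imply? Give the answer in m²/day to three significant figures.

At the plume center C_max = M/(n_e·A·√(4πDt)), so D = M²/(4πt·(n_e·A·C_max)²).
n_e·A·C_max = 0.38 × 134 × 0.0107 = 0.5448 kg/m.
D = 13.4²/(4π × 195 × 0.5448²) = 0.247 m²/day.

0.247 m²/day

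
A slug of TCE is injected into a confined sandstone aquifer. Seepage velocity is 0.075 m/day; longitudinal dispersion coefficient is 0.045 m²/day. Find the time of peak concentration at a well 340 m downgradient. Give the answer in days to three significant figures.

4530 days

For the 1D instantaneous-source solution, setting ∂C/∂t = 0 at fixed x gives v²t² + 2Dt − x² = 0, so t = (√(D² + v²x²) − D)/v².
√(D² + v²x²) = √(0.045² + 0.075² × 340²) = 25.50; v² = 0.005625.
t = (25.50 − 0.045)/0.005625 = 4530 days (vs. the pure-advection estimate x/v = 4530 d).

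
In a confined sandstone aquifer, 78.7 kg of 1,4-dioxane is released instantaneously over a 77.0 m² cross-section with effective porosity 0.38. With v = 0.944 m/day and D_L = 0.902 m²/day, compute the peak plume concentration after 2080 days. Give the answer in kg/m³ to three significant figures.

0.0175 kg/m³

The peak of an instantaneous 1D plume sits at x = vt; there the Gaussian factor is 1 and C_max = M/(n_e·A·√(4πDt)), where n_e·A is the pore area the mass is dissolved in.
√(4πDt) = √(4π × 0.902 × 2080) = 153.5 m, so C_max = 78.7/(0.38 × 77.0 × 153.5) = 0.0175 kg/m³.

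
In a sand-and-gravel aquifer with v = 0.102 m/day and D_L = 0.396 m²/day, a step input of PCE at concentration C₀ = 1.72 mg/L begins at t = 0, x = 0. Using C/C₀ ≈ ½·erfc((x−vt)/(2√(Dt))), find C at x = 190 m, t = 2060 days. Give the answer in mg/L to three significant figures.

For a continuous step input, C/C₀ ≈ ½·erfc((x−vt)/(2√(Dt))).
vt = 0.102 × 2060 = 210.12 m and 2√(Dt) = 2√(0.396 × 2060) = 57.12 m.
Argument (x−vt)/(2√(Dt)) = (190 − 210.12)/57.12 = -0.3522; ½·erfc(-0.3522) = 0.6908.
C = 1.72 × 0.6908 = 1.19 mg/L.

1.19 mg/L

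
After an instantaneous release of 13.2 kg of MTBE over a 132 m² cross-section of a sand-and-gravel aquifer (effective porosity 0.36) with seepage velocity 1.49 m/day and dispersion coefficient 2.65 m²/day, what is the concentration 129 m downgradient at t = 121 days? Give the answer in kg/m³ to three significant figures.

0.000563 kg/m³

For an instantaneous plane source, C(x,t) = M/(n_e·A·√(4πDt)) · exp(−(x−vt)²/(4Dt)), with n_e·A the pore (flow) area.
Plume center vt = 1.49 × 121 = 180.29 m, so the well at 129 m is 51.29 m upgradient of the peak.
√(4πDt) = 63.48 m, giving peak height M/(n_e·A·√(4πDt)) = 13.2/(0.36 × 132 × 63.48) = 0.004376 kg/m³.
(x−vt)²/(4Dt) = (-51.29)²/(4 × 2.65 × 121) = 2.051; exp(−2.051) = 0.1286.
C = 0.004376 × 0.1286 = 0.000563 kg/m³.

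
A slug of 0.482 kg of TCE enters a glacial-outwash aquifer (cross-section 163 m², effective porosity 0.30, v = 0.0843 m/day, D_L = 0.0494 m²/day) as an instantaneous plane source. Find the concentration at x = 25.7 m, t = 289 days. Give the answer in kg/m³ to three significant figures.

0.000713 kg/m³

For an instantaneous plane source, C(x,t) = M/(n_e·A·√(4πDt)) · exp(−(x−vt)²/(4Dt)), with n_e·A the pore (flow) area.
Plume center vt = 0.0843 × 289 = 24.3627 m, so the well at 25.7 m is 1.3373 m downgradient of the peak.
√(4πDt) = 13.39 m, giving peak height M/(n_e·A·√(4πDt)) = 0.482/(0.30 × 163 × 13.39) = 0.0007361 kg/m³.
(x−vt)²/(4Dt) = (1.3373)²/(4 × 0.0494 × 289) = 0.03132; exp(−0.03132) = 0.9692.
C = 0.0007361 × 0.9692 = 0.000713 kg/m³.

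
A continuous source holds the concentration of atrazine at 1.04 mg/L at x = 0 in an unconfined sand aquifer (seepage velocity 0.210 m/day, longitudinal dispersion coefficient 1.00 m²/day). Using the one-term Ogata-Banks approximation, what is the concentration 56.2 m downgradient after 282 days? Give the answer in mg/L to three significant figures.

0.573 mg/L

For a continuous step input, C/C₀ ≈ ½·erfc((x−vt)/(2√(Dt))).
vt = 0.210 × 282 = 59.22 m and 2√(Dt) = 2√(1.00 × 282) = 33.59 m.
Argument (x−vt)/(2√(Dt)) = (56.2 − 59.22)/33.59 = -0.08991; ½·erfc(-0.08991) = 0.5506.
C = 1.04 × 0.5506 = 0.573 mg/L.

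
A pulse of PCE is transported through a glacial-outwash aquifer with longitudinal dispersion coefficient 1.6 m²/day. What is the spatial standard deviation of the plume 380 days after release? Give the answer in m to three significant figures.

34.9 m

Dispersive spreading gives a Gaussian with σ² = 2Dt; advection only shifts the center.
σ = √(2 × 1.6 × 380) = 34.9 m.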